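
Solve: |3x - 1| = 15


An absolute value equation |expr| = 15 gives two cases:
Case 1: 3x - 1 = 15
  3x = 16, so x = 16/3
Case 2: 3x - 1 = -15
  3x = -14, so x = -14/3

x = -14/3, x = 16/3


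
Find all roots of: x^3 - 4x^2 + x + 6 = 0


Let p(x) = x^3 - 4x^2 + x + 6. By the rational root theorem (leading coefficient 1), any rational root is an integer divisor of 6: try ±1, ±2, ... in turn.
Test x = 1: value = 4 ≠ 0.
Test x = -1: value = 0 ✓, so (x + 1) is a factor.
Synthetic division by (x + 1): bring down 1; 1(-1) - 4 = -5; (-5)(-1) + 1 = 6; 6(-1) + 6 = 0 → quotient x^2 - 5x + 6, remainder 0.
Solve the quadratic x^2 - 5x + 6 = 0: discriminant = (-5)^2 - 4(1)(6) = 25 - 24 = 1.
sqrt(1) = 1, so x = (5 ± 1)/2: x = 3 or x = 2.
Collecting all roots found:

x = -1, x = 2, x = 3


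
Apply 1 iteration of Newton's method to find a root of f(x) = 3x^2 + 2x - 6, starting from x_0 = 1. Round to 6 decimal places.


Newton's method: x_(n+1) = x_n - f(x_n)/f'(x_n)
f(x) = 3x^2 + 2x - 6
f'(x) = 6x + 2

Iteration 1:
  f(1.000000) = -1.000000
  f'(1.000000) = 8.000000
  x_1 = 1.000000 - (-1.000000)/(8.000000) = 1.125000

x_1 = 1.125000


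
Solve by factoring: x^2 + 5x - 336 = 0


We need two numbers that multiply to -336 and add to 5.
Those numbers are 21 and -16 (since 21 * (-16) = -336 and 21 + (-16) = 5).
So x^2 + 5x - 336 = (x + 21)(x - 16) = 0
Setting each factor to zero: x = -21 or x = 16

x = -21, x = 16


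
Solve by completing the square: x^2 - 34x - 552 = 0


Start: x^2 - 34x - 552 = 0
Move constant: x^2 - 34x = 552
Half of -34 is -17, squared is 289
Add 289 to both sides: x^2 - 34x + 289 = 841
(x - 17)^2 = 841
x - 17 = ±29
x = 17 + 29 = 46 or x = 17 - 29 = -12

x = -12, x = 46


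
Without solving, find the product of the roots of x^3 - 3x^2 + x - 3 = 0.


By Vieta's formulas for x^3 + bx^2 + cx + d = 0:
  r1 + r2 + r3 = -b/a = 3
  r1*r2 + r1*r3 + r2*r3 = c/a = 1
  r1*r2*r3 = -d/a = 3


Product = 3


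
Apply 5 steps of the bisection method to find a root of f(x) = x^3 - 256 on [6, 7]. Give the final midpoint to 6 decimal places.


f(x) = x^3 - 256
f(6) = -40 < 0
f(7) = 87 > 0

Step 1: midpoint = (6.000000 + 7.000000)/2 = 6.500000
  f(6.500000) = 18.625000
  f(mid) > 0, so root is in [6.000000, 6.500000]

Step 2: midpoint = (6.000000 + 6.500000)/2 = 6.250000
  f(6.250000) = -11.859375
  f(mid) < 0, so root is in [6.250000, 6.500000]

Step 3: midpoint = (6.250000 + 6.500000)/2 = 6.375000
  f(6.375000) = 3.083984
  f(mid) > 0, so root is in [6.250000, 6.375000]

Step 4: midpoint = (6.250000 + 6.375000)/2 = 6.312500
  f(6.312500) = -4.461670
  f(mid) < 0, so root is in [6.312500, 6.375000]

Step 5: midpoint = (6.312500 + 6.375000)/2 = 6.343750
  f(6.343750) = -0.707428
  f(mid) < 0, so root is in [6.343750, 6.375000]

midpoint = 6.343750


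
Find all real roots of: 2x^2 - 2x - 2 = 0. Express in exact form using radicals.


Using the quadratic formula: x = (-b ± sqrt(b^2 - 4ac)) / (2a)
Here a = 2, b = -2, c = -2
Discriminant = b^2 - 4ac = (-2)^2 - 4(2)(-2) = 4 + 16 = 20
Since discriminant = 20 > 0, there are two real roots.
x = (2 ± 2*sqrt(5)) / 4
Simplifying: x = (1 ± sqrt(5)) / 2
Numerically: x ≈ 1.6180 or x ≈ -0.6180

x = (1 + sqrt(5)) / 2 or x = (1 - sqrt(5)) / 2


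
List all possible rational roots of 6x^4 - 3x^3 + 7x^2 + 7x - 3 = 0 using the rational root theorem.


Rational root theorem: possible roots are ±p/q where:
  p divides the constant term (-3): p ∈ {1, 3}
  q divides the leading coefficient (6): q ∈ {1, 2, 3, 6}

All possible rational roots: -3, -3/2, -1, -1/2, -1/3, -1/6, 1/6, 1/3, 1/2, 1, 3/2, 3

-3, -3/2, -1, -1/2, -1/3, -1/6, 1/6, 1/3, 1/2, 1, 3/2, 3


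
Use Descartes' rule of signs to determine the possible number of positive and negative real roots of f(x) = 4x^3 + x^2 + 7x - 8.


Descartes' rule of signs:

For positive roots, count sign changes in f(x) = 4x^3 + x^2 + 7x - 8:
Signs of coefficients: +, +, +, -
Number of sign changes: 1
Possible positive real roots: 1

For negative roots, examine f(-x) = -4x^3 + x^2 - 7x - 8:
Signs of coefficients: -, +, -, -
Number of sign changes: 2
Possible negative real roots: 2, 0

Positive roots: 1; Negative roots: 2 or 0


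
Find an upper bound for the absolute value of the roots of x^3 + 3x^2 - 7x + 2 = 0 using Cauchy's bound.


Cauchy's bound: all roots r satisfy |r| <= 1 + max(|a_i/a_n|) for i = 0,...,n-1
where a_n is the leading coefficient.

Coefficients: [1, 3, -7, 2]
Leading coefficient a_n = 1
Ratios |a_i/a_n|: 3, 7, 2
Maximum ratio: 7
Cauchy's bound: |r| <= 1 + 7 = 8

Upper bound = 8


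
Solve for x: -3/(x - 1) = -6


Multiply both sides by (x - 1): -3 = -6(x - 1)
Distribute: -3 = -6x + 6
-6x = -3 - 6 = -9
x = 3/2

x = 3/2


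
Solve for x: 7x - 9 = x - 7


Starting with: 7x - 9 = x - 7
Move all x terms to left: (7 - 1)x = -7 + 9
Simplify: 6x = 2
Divide both sides by 6: x = 1/3

x = 1/3


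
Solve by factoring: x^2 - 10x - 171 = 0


We need two numbers that multiply to -171 and add to -10.
Those numbers are 9 and -19 (since 9 * (-19) = -171 and 9 + (-19) = -10).
So x^2 - 10x - 171 = (x + 9)(x - 19) = 0
Setting each factor to zero: x = -9 or x = 19

x = -9, x = 19


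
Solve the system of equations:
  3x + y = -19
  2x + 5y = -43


Using Cramer's rule:
Determinant D = (3)(5) - (2)(1) = 15 - 2 = 13
Dx = (-19)(5) - (-43)(1) = -95 + 43 = -52
Dy = (3)(-43) - (2)(-19) = -129 + 38 = -91
x = Dx/D = -52/13 = -4
y = Dy/D = -91/13 = -7

x = -4, y = -7


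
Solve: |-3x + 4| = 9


An absolute value equation |expr| = 9 gives two cases:
Case 1: -3x + 4 = 9
  -3x = 5, so x = -5/3
Case 2: -3x + 4 = -9
  -3x = -13, so x = 13/3

x = -5/3, x = 13/3


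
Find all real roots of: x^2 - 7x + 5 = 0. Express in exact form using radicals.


Using the quadratic formula: x = (-b ± sqrt(b^2 - 4ac)) / (2a)
Here a = 1, b = -7, c = 5
Discriminant = b^2 - 4ac = (-7)^2 - 4(1)(5) = 49 - 20 = 29
Since discriminant = 29 > 0, there are two real roots.
x = (7 ± sqrt(29)) / 2
Numerically: x ≈ 6.1926 or x ≈ 0.8074

x = (7 + sqrt(29)) / 2 or x = (7 - sqrt(29)) / 2


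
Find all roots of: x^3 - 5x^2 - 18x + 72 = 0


Let p(x) = x^3 - 5x^2 - 18x + 72. By the rational root theorem (leading coefficient 1), any rational root is an integer divisor of 72: try ±1, ±2, ... in turn.
Test x = 1: value = 50 ≠ 0.
Test x = -1: value = 84 ≠ 0.
Test x = 2: value = 24 ≠ 0.
Test x = -2: value = 80 ≠ 0.
Test x = 3: value = 0 ✓, so (x - 3) is a factor.
Synthetic division by (x - 3): bring down 1; 1(3) - 5 = -2; (-2)(3) - 18 = -24; (-24)(3) + 72 = 0 → quotient x^2 - 2x - 24, remainder 0.
Solve the quadratic x^2 - 2x - 24 = 0: discriminant = (-2)^2 - 4(1)(-24) = 4 + 96 = 100.
sqrt(100) = 10, so x = (2 ± 10)/2: x = 6 or x = -4.
Collecting all roots found:

x = -4, x = 3, x = 6


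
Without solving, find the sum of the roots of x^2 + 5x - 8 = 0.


By Vieta's formulas for ax^2 + bx + c = 0:
  Sum of roots = -b/a
  Product of roots = c/a

Here a = 1, b = 5, c = -8
Sum = -(5)/1 = -5
Product = -8/1 = -8

Sum = -5


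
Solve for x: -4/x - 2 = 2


Subtract -2 from both sides: -4/x = 4
Multiply both sides by x: -4 = 4 * x
Divide by 4: x = -1

x = -1


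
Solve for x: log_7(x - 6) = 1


Convert to exponential form: x - 6 = 7^1 = 7
x = 7 + 6 = 13
Check: log_7(13 - 6) = log_7(7) = log_7(7) = 1 ✓

x = 13


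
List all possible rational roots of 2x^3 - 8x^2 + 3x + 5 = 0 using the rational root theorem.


Rational root theorem: possible roots are ±p/q where:
  p divides the constant term (5): p ∈ {1, 5}
  q divides the leading coefficient (2): q ∈ {1, 2}

All possible rational roots: -5, -5/2, -1, -1/2, 1/2, 1, 5/2, 5

-5, -5/2, -1, -1/2, 1/2, 1, 5/2, 5


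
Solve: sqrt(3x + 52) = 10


Square both sides: 3x + 52 = 10^2 = 100
3x = 100 - 52 = 48
x = 16
Check: sqrt(3*16 + 52) = sqrt(100) = 10 ✓

x = 16


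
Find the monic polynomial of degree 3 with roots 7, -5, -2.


A monic polynomial with roots 7, -5, -2 is:
p(x) = (x - 7)(x + 5)(x + 2)
After multiplying by (x - 7): x - 7
After multiplying by (x + 5): x^2 - 2x - 35
After multiplying by (x + 2): x^3 - 39x - 70

x^3 - 39x - 70


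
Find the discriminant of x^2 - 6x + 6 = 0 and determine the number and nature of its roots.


For ax^2 + bx + c = 0, discriminant D = b^2 - 4ac
Here a = 1, b = -6, c = 6
D = (-6)^2 - 4(1)(6) = 36 - 24 = 12

D = 12 > 0 but not a perfect square
The equation has 2 distinct real irrational roots.

Discriminant = 12, 2 distinct real irrational roots


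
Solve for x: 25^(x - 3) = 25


Express both sides with the same base.
25 = 25^1
Since the bases match, equate exponents: x - 3 = 1
So x = 1 - (-3) = 4

x = 4


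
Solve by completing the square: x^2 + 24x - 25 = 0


Start: x^2 + 24x - 25 = 0
Move constant: x^2 + 24x = 25
Half of 24 is 12, squared is 144
Add 144 to both sides: x^2 + 24x + 144 = 169
(x + 12)^2 = 169
x + 12 = ±13
x = -12 + 13 = 1 or x = -12 - 13 = -25

x = -25, x = 1


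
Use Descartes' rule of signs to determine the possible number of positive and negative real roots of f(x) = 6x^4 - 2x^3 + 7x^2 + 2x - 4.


Descartes' rule of signs:

For positive roots, count sign changes in f(x) = 6x^4 - 2x^3 + 7x^2 + 2x - 4:
Signs of coefficients: +, -, +, +, -
Number of sign changes: 3
Possible positive real roots: 3, 1

For negative roots, examine f(-x) = 6x^4 + 2x^3 + 7x^2 - 2x - 4:
Signs of coefficients: +, +, +, -, -
Number of sign changes: 1
Possible negative real roots: 1

Positive roots: 3 or 1; Negative roots: 1


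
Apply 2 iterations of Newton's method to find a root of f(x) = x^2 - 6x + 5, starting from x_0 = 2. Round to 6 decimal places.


Newton's method: x_(n+1) = x_n - f(x_n)/f'(x_n)
f(x) = x^2 - 6x + 5
f'(x) = 2x - 6

Iteration 1:
  f(2.000000) = -3.000000
  f'(2.000000) = -2.000000
  x_1 = 2.000000 - (-3.000000)/(-2.000000) = 0.500000

Iteration 2:
  f(0.500000) = 2.250000
  f'(0.500000) = -5.000000
  x_2 = 0.500000 - (2.250000)/(-5.000000) = 0.950000

x_2 = 0.950000


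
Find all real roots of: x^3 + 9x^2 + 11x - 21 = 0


Let p(x) = x^3 + 9x^2 + 11x - 21. By the rational root theorem (leading coefficient 1), any rational root is an integer divisor of 21: try ±1, ±2, ... in turn.
Test x = 1: value = 0 ✓, so (x - 1) is a factor.
Synthetic division by (x - 1): bring down 1; 1(1) + 9 = 10; 10(1) + 11 = 21; 21(1) - 21 = 0 → quotient x^2 + 10x + 21, remainder 0.
Solve the quadratic x^2 + 10x + 21 = 0: discriminant = 10^2 - 4(1)(21) = 100 - 84 = 16.
sqrt(16) = 4, so x = (-10 ± 4)/2: x = -3 or x = -7.

x = -7, x = -3, x = 1


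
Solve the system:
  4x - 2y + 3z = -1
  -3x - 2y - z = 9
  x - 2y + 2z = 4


Using Cramer's rule. Expand each determinant along the first row.
D  = 4*[(-2)*2 - (-1)*(-2)] - (-2)*[(-3)*2 - (-1)*1] + 3*[(-3)*(-2) - (-2)*1]
  = 4*(-6) - (-2)*(-5) + 3*(8) = -10
Dx = (-1)*[(-2)*2 - (-1)*(-2)] - (-2)*[9*2 - (-1)*4] + 3*[9*(-2) - (-2)*4]
  = (-1)*(-6) - (-2)*(22) + 3*(-10) = 20
Dy = 4*[9*2 - (-1)*4] - (-1)*[(-3)*2 - (-1)*1] + 3*[(-3)*4 - 9*1]
  = 4*(22) - (-1)*(-5) + 3*(-21) = 20
Dz = 4*[(-2)*4 - 9*(-2)] - (-2)*[(-3)*4 - 9*1] + (-1)*[(-3)*(-2) - (-2)*1]
  = 4*(10) - (-2)*(-21) + (-1)*(8) = -10
x = Dx/D = 20/-10 = -2, y = Dy/D = 20/-10 = -2, z = Dz/D = -10/-10 = 1
Check eq1: (4)(-2) + (-2)(-2) + (3)(1) = -1 = -1 ✓
Check eq2: (-3)(-2) + (-2)(-2) + (-1)(1) = 9 = 9 ✓
Check eq3: (1)(-2) + (-2)(-2) + (2)(1) = 4 = 4 ✓

x = -2, y = -2, z = 1


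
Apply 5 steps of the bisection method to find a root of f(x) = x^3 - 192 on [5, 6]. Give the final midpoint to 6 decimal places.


f(x) = x^3 - 192
f(5) = -67 < 0
f(6) = 24 > 0

Step 1: midpoint = (5.000000 + 6.000000)/2 = 5.500000
  f(5.500000) = -25.625000
  f(mid) < 0, so root is in [5.500000, 6.000000]

Step 2: midpoint = (5.500000 + 6.000000)/2 = 5.750000
  f(5.750000) = -1.890625
  f(mid) < 0, so root is in [5.750000, 6.000000]

Step 3: midpoint = (5.750000 + 6.000000)/2 = 5.875000
  f(5.875000) = 10.779297
  f(mid) > 0, so root is in [5.750000, 5.875000]

Step 4: midpoint = (5.750000 + 5.875000)/2 = 5.812500
  f(5.812500) = 4.376221
  f(mid) > 0, so root is in [5.750000, 5.812500]

Step 5: midpoint = (5.750000 + 5.812500)/2 = 5.781250
  f(5.781250) = 1.225861
  f(mid) > 0, so root is in [5.750000, 5.781250]

midpoint = 5.781250


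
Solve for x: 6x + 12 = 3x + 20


Starting with: 6x + 12 = 3x + 20
Move all x terms to left: (6 - 3)x = 20 - 12
Simplify: 3x = 8
Divide both sides by 3: x = 8/3

x = 8/3


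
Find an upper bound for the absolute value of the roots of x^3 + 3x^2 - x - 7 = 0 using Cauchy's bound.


Cauchy's bound: all roots r satisfy |r| <= 1 + max(|a_i/a_n|) for i = 0,...,n-1
where a_n is the leading coefficient.

Coefficients: [1, 3, -1, -7]
Leading coefficient a_n = 1
Ratios |a_i/a_n|: 3, 1, 7
Maximum ratio: 7
Cauchy's bound: |r| <= 1 + 7 = 8

Upper bound = 8


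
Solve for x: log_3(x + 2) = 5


Convert to exponential form: x + 2 = 3^5 = 243
x = 243 - 2 = 241
Check: log_3(241 + 2) = log_3(243) = log_3(243) = 5 ✓

x = 241


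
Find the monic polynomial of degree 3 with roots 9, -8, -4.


A monic polynomial with roots 9, -8, -4 is:
p(x) = (x - 9)(x + 8)(x + 4)
After multiplying by (x - 9): x - 9
After multiplying by (x + 8): x^2 - x - 72
After multiplying by (x + 4): x^3 + 3x^2 - 76x - 288

x^3 + 3x^2 - 76x - 288


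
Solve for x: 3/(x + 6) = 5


Multiply both sides by (x + 6): 3 = 5(x + 6)
Distribute: 3 = 5x + 30
5x = 3 - 30 = -27
x = -27/5

x = -27/5


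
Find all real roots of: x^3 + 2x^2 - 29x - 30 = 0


Let p(x) = x^3 + 2x^2 - 29x - 30. By the rational root theorem (leading coefficient 1), any rational root is an integer divisor of 30: try ±1, ±2, ... in turn.
Test x = 1: value = -56 ≠ 0.
Test x = -1: value = 0 ✓, so (x + 1) is a factor.
Synthetic division by (x + 1): bring down 1; 1(-1) + 2 = 1; 1(-1) - 29 = -30; (-30)(-1) - 30 = 0 → quotient x^2 + x - 30, remainder 0.
Solve the quadratic x^2 + x - 30 = 0: discriminant = 1^2 - 4(1)(-30) = 1 + 120 = 121.
sqrt(121) = 11, so x = (-1 ± 11)/2: x = 5 or x = -6.

x = -6, x = -1, x = 5


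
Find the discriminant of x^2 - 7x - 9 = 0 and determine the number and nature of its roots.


For ax^2 + bx + c = 0, discriminant D = b^2 - 4ac
Here a = 1, b = -7, c = -9
D = (-7)^2 - 4(1)(-9) = 49 + 36 = 85

D = 85 > 0 but not a perfect square
The equation has 2 distinct real irrational roots.

Discriminant = 85, 2 distinct real irrational roots


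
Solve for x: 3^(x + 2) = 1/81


Express both sides with the same base.
1/81 = 3^(-4)
Since the bases match, equate exponents: x + 2 = -4
So x = -4 - (2) = -6

x = -6


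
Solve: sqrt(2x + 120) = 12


Square both sides: 2x + 120 = 12^2 = 144
2x = 144 - 120 = 24
x = 12
Check: sqrt(2*12 + 120) = sqrt(144) = 12 ✓

x = 12


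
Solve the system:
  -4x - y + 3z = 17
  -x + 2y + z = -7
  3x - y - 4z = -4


Using Cramer's rule. Expand each determinant along the first row.
D  = (-4)*[2*(-4) - 1*(-1)] - (-1)*[(-1)*(-4) - 1*3] + 3*[(-1)*(-1) - 2*3]
  = (-4)*(-7) - (-1)*(1) + 3*(-5) = 14
Dx = 17*[2*(-4) - 1*(-1)] - (-1)*[(-7)*(-4) - 1*(-4)] + 3*[(-7)*(-1) - 2*(-4)]
  = 17*(-7) - (-1)*(32) + 3*(15) = -42
Dy = (-4)*[(-7)*(-4) - 1*(-4)] - 17*[(-1)*(-4) - 1*3] + 3*[(-1)*(-4) - (-7)*3]
  = (-4)*(32) - 17*(1) + 3*(25) = -70
Dz = (-4)*[2*(-4) - (-7)*(-1)] - (-1)*[(-1)*(-4) - (-7)*3] + 17*[(-1)*(-1) - 2*3]
  = (-4)*(-15) - (-1)*(25) + 17*(-5) = 0
x = Dx/D = -42/14 = -3, y = Dy/D = -70/14 = -5, z = Dz/D = 0/14 = 0
Check eq1: (-4)(-3) + (-1)(-5) + (3)(0) = 17 = 17 ✓
Check eq2: (-1)(-3) + (2)(-5) + (1)(0) = -7 = -7 ✓
Check eq3: (3)(-3) + (-1)(-5) + (-4)(0) = -4 = -4 ✓

x = -3, y = -5, z = 0


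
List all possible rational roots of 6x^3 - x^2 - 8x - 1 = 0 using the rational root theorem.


Rational root theorem: possible roots are ±p/q where:
  p divides the constant term (-1): p ∈ {1}
  q divides the leading coefficient (6): q ∈ {1, 2, 3, 6}

All possible rational roots: -1, -1/2, -1/3, -1/6, 1/6, 1/3, 1/2, 1

-1, -1/2, -1/3, -1/6, 1/6, 1/3, 1/2, 1


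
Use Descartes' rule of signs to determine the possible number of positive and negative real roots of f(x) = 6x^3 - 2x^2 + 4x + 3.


Descartes' rule of signs:

For positive roots, count sign changes in f(x) = 6x^3 - 2x^2 + 4x + 3:
Signs of coefficients: +, -, +, +
Number of sign changes: 2
Possible positive real roots: 2, 0

For negative roots, examine f(-x) = -6x^3 - 2x^2 - 4x + 3:
Signs of coefficients: -, -, -, +
Number of sign changes: 1
Possible negative real roots: 1

Positive roots: 2 or 0; Negative roots: 1


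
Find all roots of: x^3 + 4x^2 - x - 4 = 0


Let p(x) = x^3 + 4x^2 - x - 4. By the rational root theorem (leading coefficient 1), any rational root is an integer divisor of 4: try ±1, ±2, ... in turn.
Test x = 1: value = 0 ✓, so (x - 1) is a factor.
Synthetic division by (x - 1): bring down 1; 1(1) + 4 = 5; 5(1) - 1 = 4; 4(1) - 4 = 0 → quotient x^2 + 5x + 4, remainder 0.
Solve the quadratic x^2 + 5x + 4 = 0: discriminant = 5^2 - 4(1)(4) = 25 - 16 = 9.
sqrt(9) = 3, so x = (-5 ± 3)/2: x = -1 or x = -4.
Collecting all roots found:

x = -4, x = -1, x = 1


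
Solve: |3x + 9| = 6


An absolute value equation |expr| = 6 gives two cases:
Case 1: 3x + 9 = 6
  3x = -3, so x = -1
Case 2: 3x + 9 = -6
  3x = -15, so x = -5

x = -5, x = -1


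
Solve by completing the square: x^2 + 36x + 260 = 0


Start: x^2 + 36x + 260 = 0
Move constant: x^2 + 36x = -260
Half of 36 is 18, squared is 324
Add 324 to both sides: x^2 + 36x + 324 = 64
(x + 18)^2 = 64
x + 18 = ±8
x = -18 + 8 = -10 or x = -18 - 8 = -26

x = -26, x = -10


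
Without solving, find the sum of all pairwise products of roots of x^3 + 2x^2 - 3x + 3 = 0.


By Vieta's formulas for x^3 + bx^2 + cx + d = 0:
  r1 + r2 + r3 = -b/a = -2
  r1*r2 + r1*r3 + r2*r3 = c/a = -3
  r1*r2*r3 = -d/a = -3


Sum of pairwise products = -3


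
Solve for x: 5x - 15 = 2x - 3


Starting with: 5x - 15 = 2x - 3
Move all x terms to left: (5 - 2)x = -3 + 15
Simplify: 3x = 12
Divide both sides by 3: x = 4

x = 4


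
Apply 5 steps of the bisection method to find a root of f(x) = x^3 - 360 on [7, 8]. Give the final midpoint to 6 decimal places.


f(x) = x^3 - 360
f(7) = -17 < 0
f(8) = 152 > 0

Step 1: midpoint = (7.000000 + 8.000000)/2 = 7.500000
  f(7.500000) = 61.875000
  f(mid) > 0, so root is in [7.000000, 7.500000]

Step 2: midpoint = (7.000000 + 7.500000)/2 = 7.250000
  f(7.250000) = 21.078125
  f(mid) > 0, so root is in [7.000000, 7.250000]

Step 3: midpoint = (7.000000 + 7.250000)/2 = 7.125000
  f(7.125000) = 1.705078
  f(mid) > 0, so root is in [7.000000, 7.125000]

Step 4: midpoint = (7.000000 + 7.125000)/2 = 7.062500
  f(7.062500) = -7.730225
  f(mid) < 0, so root is in [7.062500, 7.125000]

Step 5: midpoint = (7.062500 + 7.125000)/2 = 7.093750
  f(7.093750) = -3.033356
  f(mid) < 0, so root is in [7.093750, 7.125000]

midpoint = 7.093750


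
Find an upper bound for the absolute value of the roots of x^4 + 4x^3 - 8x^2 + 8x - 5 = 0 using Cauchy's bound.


Cauchy's bound: all roots r satisfy |r| <= 1 + max(|a_i/a_n|) for i = 0,...,n-1
where a_n is the leading coefficient.

Coefficients: [1, 4, -8, 8, -5]
Leading coefficient a_n = 1
Ratios |a_i/a_n|: 4, 8, 8, 5
Maximum ratio: 8
Cauchy's bound: |r| <= 1 + 8 = 9

Upper bound = 9


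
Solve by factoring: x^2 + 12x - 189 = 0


We need two numbers that multiply to -189 and add to 12.
Those numbers are -9 and 21 (since (-9) * 21 = -189 and (-9) + 21 = 12).
So x^2 + 12x - 189 = (x - 9)(x + 21) = 0
Setting each factor to zero: x = 9 or x = -21

x = -21, x = 9


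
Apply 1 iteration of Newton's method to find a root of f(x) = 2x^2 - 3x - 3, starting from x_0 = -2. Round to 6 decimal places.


Newton's method: x_(n+1) = x_n - f(x_n)/f'(x_n)
f(x) = 2x^2 - 3x - 3
f'(x) = 4x - 3

Iteration 1:
  f(-2.000000) = 11.000000
  f'(-2.000000) = -11.000000
  x_1 = -2.000000 - (11.000000)/(-11.000000) = -1.000000

x_1 = -1.000000


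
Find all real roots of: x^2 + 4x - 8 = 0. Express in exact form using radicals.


Using the quadratic formula: x = (-b ± sqrt(b^2 - 4ac)) / (2a)
Here a = 1, b = 4, c = -8
Discriminant = b^2 - 4ac = 4^2 - 4(1)(-8) = 16 + 32 = 48
Since discriminant = 48 > 0, there are two real roots.
x = (-4 ± 4*sqrt(3)) / 2
Simplifying: x = -2 ± 2*sqrt(3)
Numerically: x ≈ 1.4641 or x ≈ -5.4641

x = -2 + 2*sqrt(3) or x = -2 - 2*sqrt(3)


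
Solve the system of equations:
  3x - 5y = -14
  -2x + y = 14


Using Cramer's rule:
Determinant D = (3)(1) - (-2)(-5) = 3 - 10 = -7
Dx = (-14)(1) - (14)(-5) = -14 + 70 = 56
Dy = (3)(14) - (-2)(-14) = 42 - 28 = 14
x = Dx/D = 56/-7 = -8
y = Dy/D = 14/-7 = -2

x = -8, y = -2


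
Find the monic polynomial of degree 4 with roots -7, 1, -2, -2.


A monic polynomial with roots -7, 1, -2, -2 is:
p(x) = (x + 7)(x - 1)(x + 2)(x + 2)
After multiplying by (x + 7): x + 7
After multiplying by (x - 1): x^2 + 6x - 7
After multiplying by (x + 2): x^3 + 8x^2 + 5x - 14
After multiplying by (x + 2): x^4 + 10x^3 + 21x^2 - 4x - 28

x^4 + 10x^3 + 21x^2 - 4x - 28


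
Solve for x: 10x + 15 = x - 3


Starting with: 10x + 15 = x - 3
Move all x terms to left: (10 - 1)x = -3 - 15
Simplify: 9x = -18
Divide both sides by 9: x = -2

x = -2


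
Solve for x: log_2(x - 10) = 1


Convert to exponential form: x - 10 = 2^1 = 2
x = 2 + 10 = 12
Check: log_2(12 - 10) = log_2(2) = log_2(2) = 1 ✓

x = 12


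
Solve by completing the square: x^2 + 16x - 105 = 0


Start: x^2 + 16x - 105 = 0
Move constant: x^2 + 16x = 105
Half of 16 is 8, squared is 64
Add 64 to both sides: x^2 + 16x + 64 = 169
(x + 8)^2 = 169
x + 8 = ±13
x = -8 + 13 = 5 or x = -8 - 13 = -21

x = -21, x = 5


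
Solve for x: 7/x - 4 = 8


Subtract -4 from both sides: 7/x = 12
Multiply both sides by x: 7 = 12 * x
Divide by 12: x = 7/12

x = 7/12


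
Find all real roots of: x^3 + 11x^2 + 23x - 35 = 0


Let p(x) = x^3 + 11x^2 + 23x - 35. By the rational root theorem (leading coefficient 1), any rational root is an integer divisor of 35: try ±1, ±2, ... in turn.
Test x = 1: value = 0 ✓, so (x - 1) is a factor.
Synthetic division by (x - 1): bring down 1; 1(1) + 11 = 12; 12(1) + 23 = 35; 35(1) - 35 = 0 → quotient x^2 + 12x + 35, remainder 0.
Solve the quadratic x^2 + 12x + 35 = 0: discriminant = 12^2 - 4(1)(35) = 144 - 140 = 4.
sqrt(4) = 2, so x = (-12 ± 2)/2: x = -5 or x = -7.

x = -7, x = -5, x = 1


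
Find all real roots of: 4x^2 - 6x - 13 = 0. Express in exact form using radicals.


Using the quadratic formula: x = (-b ± sqrt(b^2 - 4ac)) / (2a)
Here a = 4, b = -6, c = -13
Discriminant = b^2 - 4ac = (-6)^2 - 4(4)(-13) = 36 + 208 = 244
Since discriminant = 244 > 0, there are two real roots.
x = (6 ± 2*sqrt(61)) / 8
Simplifying: x = (3 ± sqrt(61)) / 4
Numerically: x ≈ 2.7026 or x ≈ -1.2026

x = (3 + sqrt(61)) / 4 or x = (3 - sqrt(61)) / 4


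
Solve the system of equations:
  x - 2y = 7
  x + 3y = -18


Using Cramer's rule:
Determinant D = (1)(3) - (1)(-2) = 3 + 2 = 5
Dx = (7)(3) - (-18)(-2) = 21 - 36 = -15
Dy = (1)(-18) - (1)(7) = -18 - 7 = -25
x = Dx/D = -15/5 = -3
y = Dy/D = -25/5 = -5

x = -3, y = -5


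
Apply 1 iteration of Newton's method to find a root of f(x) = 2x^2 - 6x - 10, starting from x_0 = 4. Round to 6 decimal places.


Newton's method: x_(n+1) = x_n - f(x_n)/f'(x_n)
f(x) = 2x^2 - 6x - 10
f'(x) = 4x - 6

Iteration 1:
  f(4.000000) = -2.000000
  f'(4.000000) = 10.000000
  x_1 = 4.000000 - (-2.000000)/(10.000000) = 4.200000

x_1 = 4.200000


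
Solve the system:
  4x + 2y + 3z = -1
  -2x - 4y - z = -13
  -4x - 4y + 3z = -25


Using Cramer's rule. Expand each determinant along the first row.
D  = 4*[(-4)*3 - (-1)*(-4)] - 2*[(-2)*3 - (-1)*(-4)] + 3*[(-2)*(-4) - (-4)*(-4)]
  = 4*(-16) - 2*(-10) + 3*(-8) = -68
Dx = (-1)*[(-4)*3 - (-1)*(-4)] - 2*[(-13)*3 - (-1)*(-25)] + 3*[(-13)*(-4) - (-4)*(-25)]
  = (-1)*(-16) - 2*(-64) + 3*(-48) = 0
Dy = 4*[(-13)*3 - (-1)*(-25)] - (-1)*[(-2)*3 - (-1)*(-4)] + 3*[(-2)*(-25) - (-13)*(-4)]
  = 4*(-64) - (-1)*(-10) + 3*(-2) = -272
Dz = 4*[(-4)*(-25) - (-13)*(-4)] - 2*[(-2)*(-25) - (-13)*(-4)] + (-1)*[(-2)*(-4) - (-4)*(-4)]
  = 4*(48) - 2*(-2) + (-1)*(-8) = 204
x = Dx/D = 0/-68 = 0, y = Dy/D = -272/-68 = 4, z = Dz/D = 204/-68 = -3
Check eq1: (4)(0) + (2)(4) + (3)(-3) = -1 = -1 ✓
Check eq2: (-2)(0) + (-4)(4) + (-1)(-3) = -13 = -13 ✓
Check eq3: (-4)(0) + (-4)(4) + (3)(-3) = -25 = -25 ✓

x = 0, y = 4, z = -3


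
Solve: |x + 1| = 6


An absolute value equation |expr| = 6 gives two cases:
Case 1: x + 1 = 6
  x = 5, so x = 5
Case 2: x + 1 = -6
  x = -7, so x = -7

x = -7, x = 5


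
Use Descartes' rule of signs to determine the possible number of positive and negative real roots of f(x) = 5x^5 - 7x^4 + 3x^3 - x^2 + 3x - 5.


Descartes' rule of signs:

For positive roots, count sign changes in f(x) = 5x^5 - 7x^4 + 3x^3 - x^2 + 3x - 5:
Signs of coefficients: +, -, +, -, +, -
Number of sign changes: 5
Possible positive real roots: 5, 3, 1

For negative roots, examine f(-x) = -5x^5 - 7x^4 - 3x^3 - x^2 - 3x - 5:
Signs of coefficients: -, -, -, -, -, -
Number of sign changes: 0
Possible negative real roots: 0

Positive roots: 5 or 3 or 1; Negative roots: 0


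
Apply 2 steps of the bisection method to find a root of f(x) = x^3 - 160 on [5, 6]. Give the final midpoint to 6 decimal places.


f(x) = x^3 - 160
f(5) = -35 < 0
f(6) = 56 > 0

Step 1: midpoint = (5.000000 + 6.000000)/2 = 5.500000
  f(5.500000) = 6.375000
  f(mid) > 0, so root is in [5.000000, 5.500000]

Step 2: midpoint = (5.000000 + 5.500000)/2 = 5.250000
  f(5.250000) = -15.296875
  f(mid) < 0, so root is in [5.250000, 5.500000]

midpoint = 5.250000


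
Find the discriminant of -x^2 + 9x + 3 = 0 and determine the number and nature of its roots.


For ax^2 + bx + c = 0, discriminant D = b^2 - 4ac
Here a = -1, b = 9, c = 3
D = (9)^2 - 4(-1)(3) = 81 + 12 = 93

D = 93 > 0 but not a perfect square
The equation has 2 distinct real irrational roots.

Discriminant = 93, 2 distinct real irrational roots


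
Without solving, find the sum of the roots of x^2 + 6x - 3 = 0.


By Vieta's formulas for ax^2 + bx + c = 0:
  Sum of roots = -b/a
  Product of roots = c/a

Here a = 1, b = 6, c = -3
Sum = -(6)/1 = -6
Product = -3/1 = -3

Sum = -6


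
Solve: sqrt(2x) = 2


Square both sides: 2x = 2^2 = 4
2x = 4 - 0 = 4
x = 2
Check: sqrt(2*2 + 0) = sqrt(4) = 2 ✓

x = 2


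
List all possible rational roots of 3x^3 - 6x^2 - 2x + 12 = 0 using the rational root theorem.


Rational root theorem: possible roots are ±p/q where:
  p divides the constant term (12): p ∈ {1, 2, 3, 4, 6, 12}
  q divides the leading coefficient (3): q ∈ {1, 3}

All possible rational roots: -12, -6, -4, -3, -2, -4/3, -1, -2/3, -1/3, 1/3, 2/3, 1, 4/3, 2, 3, 4, 6, 12

-12, -6, -4, -3, -2, -4/3, -1, -2/3, -1/3, 1/3, 2/3, 1, 4/3, 2, 3, 4, 6, 12


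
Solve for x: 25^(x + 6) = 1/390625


Express both sides with the same base.
1/390625 = 25^(-4)
Since the bases match, equate exponents: x + 6 = -4
So x = -4 - (6) = -10

x = -10


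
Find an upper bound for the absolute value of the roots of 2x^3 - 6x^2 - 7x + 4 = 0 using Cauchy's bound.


Cauchy's bound: all roots r satisfy |r| <= 1 + max(|a_i/a_n|) for i = 0,...,n-1
where a_n is the leading coefficient.

Coefficients: [2, -6, -7, 4]
Leading coefficient a_n = 2
Ratios |a_i/a_n|: 3, 7/2, 2
Maximum ratio: 7/2
Cauchy's bound: |r| <= 1 + 7/2 = 9/2

Upper bound = 9/2


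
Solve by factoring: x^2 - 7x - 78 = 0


We need two numbers that multiply to -78 and add to -7.
Those numbers are -13 and 6 (since (-13) * 6 = -78 and (-13) + 6 = -7).
So x^2 - 7x - 78 = (x - 13)(x + 6) = 0
Setting each factor to zero: x = 13 or x = -6

x = -6, x = 13


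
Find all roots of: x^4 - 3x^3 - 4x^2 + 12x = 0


The constant term is 0, so x = 0 is a root. Factor out x:
  x^3 - 3x^2 - 4x + 12 = 0
Let p(x) = x^3 - 3x^2 - 4x + 12. By the rational root theorem (leading coefficient 1), any rational root is an integer divisor of 12: try ±1, ±2, ... in turn.
Test x = 1: value = 6 ≠ 0.
Test x = -1: value = 12 ≠ 0.
Test x = 2: value = 0 ✓, so (x - 2) is a factor.
Synthetic division by (x - 2): bring down 1; 1(2) - 3 = -1; (-1)(2) - 4 = -6; (-6)(2) + 12 = 0 → quotient x^2 - x - 6, remainder 0.
Solve the quadratic x^2 - x - 6 = 0: discriminant = (-1)^2 - 4(1)(-6) = 1 + 24 = 25.
sqrt(25) = 5, so x = (1 ± 5)/2: x = 3 or x = -2.
Collecting all roots found:

x = -2, x = 0, x = 2, x = 3


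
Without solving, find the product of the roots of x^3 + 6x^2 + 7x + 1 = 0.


By Vieta's formulas for x^3 + bx^2 + cx + d = 0:
  r1 + r2 + r3 = -b/a = -6
  r1*r2 + r1*r3 + r2*r3 = c/a = 7
  r1*r2*r3 = -d/a = -1


Product = -1


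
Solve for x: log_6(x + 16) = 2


Convert to exponential form: x + 16 = 6^2 = 36
x = 36 - 16 = 20
Check: log_6(20 + 16) = log_6(36) = log_6(36) = 2 ✓

x = 20


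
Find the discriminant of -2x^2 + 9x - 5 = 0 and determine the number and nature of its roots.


For ax^2 + bx + c = 0, discriminant D = b^2 - 4ac
Here a = -2, b = 9, c = -5
D = (9)^2 - 4(-2)(-5) = 81 - 40 = 41

D = 41 > 0 but not a perfect square
The equation has 2 distinct real irrational roots.

Discriminant = 41, 2 distinct real irrational roots


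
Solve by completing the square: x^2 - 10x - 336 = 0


Start: x^2 - 10x - 336 = 0
Move constant: x^2 - 10x = 336
Half of -10 is -5, squared is 25
Add 25 to both sides: x^2 - 10x + 25 = 361
(x - 5)^2 = 361
x - 5 = ±19
x = 5 + 19 = 24 or x = 5 - 19 = -14

x = -14, x = 24


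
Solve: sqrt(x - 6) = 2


Square both sides: x - 6 = 2^2 = 4
x = 4 + 6 = 10
x = 10
Check: sqrt(1*10 - 6) = sqrt(4) = 2 ✓

x = 10


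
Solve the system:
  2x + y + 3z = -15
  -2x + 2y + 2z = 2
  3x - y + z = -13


Using Cramer's rule. Expand each determinant along the first row.
D  = 2*[2*1 - 2*(-1)] - 1*[(-2)*1 - 2*3] + 3*[(-2)*(-1) - 2*3]
  = 2*(4) - 1*(-8) + 3*(-4) = 4
Dx = (-15)*[2*1 - 2*(-1)] - 1*[2*1 - 2*(-13)] + 3*[2*(-1) - 2*(-13)]
  = (-15)*(4) - 1*(28) + 3*(24) = -16
Dy = 2*[2*1 - 2*(-13)] - (-15)*[(-2)*1 - 2*3] + 3*[(-2)*(-13) - 2*3]
  = 2*(28) - (-15)*(-8) + 3*(20) = -4
Dz = 2*[2*(-13) - 2*(-1)] - 1*[(-2)*(-13) - 2*3] + (-15)*[(-2)*(-1) - 2*3]
  = 2*(-24) - 1*(20) + (-15)*(-4) = -8
x = Dx/D = -16/4 = -4, y = Dy/D = -4/4 = -1, z = Dz/D = -8/4 = -2
Check eq1: (2)(-4) + (1)(-1) + (3)(-2) = -15 = -15 ✓
Check eq2: (-2)(-4) + (2)(-1) + (2)(-2) = 2 = 2 ✓
Check eq3: (3)(-4) + (-1)(-1) + (1)(-2) = -13 = -13 ✓

x = -4, y = -1, z = -2


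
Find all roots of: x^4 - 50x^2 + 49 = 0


Let p(x) = x^4 - 50x^2 + 49. By the rational root theorem (leading coefficient 1), any rational root is an integer divisor of 49: try ±1, ±2, ... in turn.
Test x = 1: value = 0 ✓, so (x - 1) is a factor.
Synthetic division by (x - 1): bring down 1; 1(1) + 0 = 1; 1(1) - 50 = -49; (-49)(1) + 0 = -49; (-49)(1) + 49 = 0 → quotient x^3 + x^2 - 49x - 49, remainder 0.
Continue with the quotient x^3 + x^2 - 49x - 49 (candidates must divide 49; re-test x = 1 first in case it repeats).
Test x = 1: value = -96 ≠ 0.
Test x = -1: value = 0 ✓, so (x + 1) is a factor.
Synthetic division by (x + 1): bring down 1; 1(-1) + 1 = 0; 0(-1) - 49 = -49; (-49)(-1) - 49 = 0 → quotient x^2 - 49, remainder 0.
Solve the quadratic x^2 - 49 = 0: discriminant = 0^2 - 4(1)(-49) = 0 + 196 = 196.
sqrt(196) = 14, so x = (0 ± 14)/2: x = 7 or x = -7.
Collecting all roots found:

x = -7, x = -1, x = 1, x = 7


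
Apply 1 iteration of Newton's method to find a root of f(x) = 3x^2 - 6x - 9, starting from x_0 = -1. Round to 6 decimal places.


Newton's method: x_(n+1) = x_n - f(x_n)/f'(x_n)
f(x) = 3x^2 - 6x - 9
f'(x) = 6x - 6

Iteration 1:
  f(-1.000000) = 0.000000
  f'(-1.000000) = -12.000000
  x_1 = -1.000000 - (0.000000)/(-12.000000) = -1.000000

x_1 = -1.000000


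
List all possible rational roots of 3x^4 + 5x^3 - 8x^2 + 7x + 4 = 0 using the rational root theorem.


Rational root theorem: possible roots are ±p/q where:
  p divides the constant term (4): p ∈ {1, 2, 4}
  q divides the leading coefficient (3): q ∈ {1, 3}

All possible rational roots: -4, -2, -4/3, -1, -2/3, -1/3, 1/3, 2/3, 1, 4/3, 2, 4

-4, -2, -4/3, -1, -2/3, -1/3, 1/3, 2/3, 1, 4/3, 2, 4


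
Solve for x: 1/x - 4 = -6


Subtract -4 from both sides: 1/x = -2
Multiply both sides by x: 1 = -2 * x
Divide by -2: x = -1/2

x = -1/2


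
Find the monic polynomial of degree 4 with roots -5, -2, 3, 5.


A monic polynomial with roots -5, -2, 3, 5 is:
p(x) = (x + 5)(x + 2)(x - 3)(x - 5)
After multiplying by (x + 5): x + 5
After multiplying by (x + 2): x^2 + 7x + 10
After multiplying by (x - 3): x^3 + 4x^2 - 11x - 30
After multiplying by (x - 5): x^4 - x^3 - 31x^2 + 25x + 150

x^4 - x^3 - 31x^2 + 25x + 150


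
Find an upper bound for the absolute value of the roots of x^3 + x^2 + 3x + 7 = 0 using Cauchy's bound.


Cauchy's bound: all roots r satisfy |r| <= 1 + max(|a_i/a_n|) for i = 0,...,n-1
where a_n is the leading coefficient.

Coefficients: [1, 1, 3, 7]
Leading coefficient a_n = 1
Ratios |a_i/a_n|: 1, 3, 7
Maximum ratio: 7
Cauchy's bound: |r| <= 1 + 7 = 8

Upper bound = 8


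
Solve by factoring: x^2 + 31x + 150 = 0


We need two numbers that multiply to 150 and add to 31.
Those numbers are 6 and 25 (since 6 * 25 = 150 and 6 + 25 = 31).
So x^2 + 31x + 150 = (x + 6)(x + 25) = 0
Setting each factor to zero: x = -6 or x = -25

x = -25, x = -6


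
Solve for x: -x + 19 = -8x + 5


Starting with: -x + 19 = -8x + 5
Move all x terms to left: (-1 + 8)x = 5 - 19
Simplify: 7x = -14
Divide both sides by 7: x = -2

x = -2


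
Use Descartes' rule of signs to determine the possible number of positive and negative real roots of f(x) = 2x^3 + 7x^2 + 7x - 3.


Descartes' rule of signs:

For positive roots, count sign changes in f(x) = 2x^3 + 7x^2 + 7x - 3:
Signs of coefficients: +, +, +, -
Number of sign changes: 1
Possible positive real roots: 1

For negative roots, examine f(-x) = -2x^3 + 7x^2 - 7x - 3:
Signs of coefficients: -, +, -, -
Number of sign changes: 2
Possible negative real roots: 2, 0

Positive roots: 1; Negative roots: 2 or 0


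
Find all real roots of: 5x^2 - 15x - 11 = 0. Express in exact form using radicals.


Using the quadratic formula: x = (-b ± sqrt(b^2 - 4ac)) / (2a)
Here a = 5, b = -15, c = -11
Discriminant = b^2 - 4ac = (-15)^2 - 4(5)(-11) = 225 + 220 = 445
Since discriminant = 445 > 0, there are two real roots.
x = (15 ± sqrt(445)) / 10
Numerically: x ≈ 3.6095 or x ≈ -0.6095

x = (15 + sqrt(445)) / 10 or x = (15 - sqrt(445)) / 10


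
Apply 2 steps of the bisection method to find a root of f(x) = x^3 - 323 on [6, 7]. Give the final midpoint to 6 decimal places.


f(x) = x^3 - 323
f(6) = -107 < 0
f(7) = 20 > 0

Step 1: midpoint = (6.000000 + 7.000000)/2 = 6.500000
  f(6.500000) = -48.375000
  f(mid) < 0, so root is in [6.500000, 7.000000]

Step 2: midpoint = (6.500000 + 7.000000)/2 = 6.750000
  f(6.750000) = -15.453125
  f(mid) < 0, so root is in [6.750000, 7.000000]

midpoint = 6.750000


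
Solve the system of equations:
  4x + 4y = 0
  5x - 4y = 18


Using Cramer's rule:
Determinant D = (4)(-4) - (5)(4) = -16 - 20 = -36
Dx = (0)(-4) - (18)(4) = 0 - 72 = -72
Dy = (4)(18) - (5)(0) = 72 - 0 = 72
x = Dx/D = -72/-36 = 2
y = Dy/D = 72/-36 = -2

x = 2, y = -2


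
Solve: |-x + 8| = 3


An absolute value equation |expr| = 3 gives two cases:
Case 1: -x + 8 = 3
  -x = -5, so x = 5
Case 2: -x + 8 = -3
  -x = -11, so x = 11

x = 5, x = 11


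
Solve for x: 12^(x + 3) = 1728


Express both sides with the same base.
1728 = 12^3
Since the bases match, equate exponents: x + 3 = 3
So x = 3 - (3) = 0

x = 0


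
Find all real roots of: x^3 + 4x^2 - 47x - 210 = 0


Let p(x) = x^3 + 4x^2 - 47x - 210. By the rational root theorem (leading coefficient 1), any rational root is an integer divisor of 210: try ±1, ±2, ... in turn.
Test x = 1: value = -252 ≠ 0.
Test x = -1: value = -160 ≠ 0.
Test x = 2: value = -280 ≠ 0.
Test x = -2: value = -108 ≠ 0.
Test x = 3: value = -288 ≠ 0.
Test x = -3: value = -60 ≠ 0.
Test x = 5: value = -220 ≠ 0.
Test x = -5: value = 0 ✓, so (x + 5) is a factor.
Synthetic division by (x + 5): bring down 1; 1(-5) + 4 = -1; (-1)(-5) - 47 = -42; (-42)(-5) - 210 = 0 → quotient x^2 - x - 42, remainder 0.
Solve the quadratic x^2 - x - 42 = 0: discriminant = (-1)^2 - 4(1)(-42) = 1 + 168 = 169.
sqrt(169) = 13, so x = (1 ± 13)/2: x = 7 or x = -6.

x = -6, x = -5, x = 7


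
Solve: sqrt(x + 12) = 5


Square both sides: x + 12 = 5^2 = 25
x = 25 - 12 = 13
x = 13
Check: sqrt(1*13 + 12) = sqrt(25) = 5 ✓

x = 13


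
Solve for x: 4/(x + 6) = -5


Multiply both sides by (x + 6): 4 = -5(x + 6)
Distribute: 4 = -5x - 30
-5x = 4 + 30 = 34
x = -34/5

x = -34/5


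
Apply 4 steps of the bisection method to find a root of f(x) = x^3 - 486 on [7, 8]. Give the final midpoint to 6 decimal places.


f(x) = x^3 - 486
f(7) = -143 < 0
f(8) = 26 > 0

Step 1: midpoint = (7.000000 + 8.000000)/2 = 7.500000
  f(7.500000) = -64.125000
  f(mid) < 0, so root is in [7.500000, 8.000000]

Step 2: midpoint = (7.500000 + 8.000000)/2 = 7.750000
  f(7.750000) = -20.515625
  f(mid) < 0, so root is in [7.750000, 8.000000]

Step 3: midpoint = (7.750000 + 8.000000)/2 = 7.875000
  f(7.875000) = 2.373047
  f(mid) > 0, so root is in [7.750000, 7.875000]

Step 4: midpoint = (7.750000 + 7.875000)/2 = 7.812500
  f(7.812500) = -9.162842
  f(mid) < 0, so root is in [7.812500, 7.875000]

midpoint = 7.812500


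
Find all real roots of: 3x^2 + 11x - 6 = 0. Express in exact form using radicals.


Using the quadratic formula: x = (-b ± sqrt(b^2 - 4ac)) / (2a)
Here a = 3, b = 11, c = -6
Discriminant = b^2 - 4ac = 11^2 - 4(3)(-6) = 121 + 72 = 193
Since discriminant = 193 > 0, there are two real roots.
x = (-11 ± sqrt(193)) / 6
Numerically: x ≈ 0.4821 or x ≈ -4.1487

x = (-11 + sqrt(193)) / 6 or x = (-11 - sqrt(193)) / 6


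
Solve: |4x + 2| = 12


An absolute value equation |expr| = 12 gives two cases:
Case 1: 4x + 2 = 12
  4x = 10, so x = 5/2
Case 2: 4x + 2 = -12
  4x = -14, so x = -7/2

x = -7/2, x = 5/2


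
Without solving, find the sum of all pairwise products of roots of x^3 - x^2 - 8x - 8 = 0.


By Vieta's formulas for x^3 + bx^2 + cx + d = 0:
  r1 + r2 + r3 = -b/a = 1
  r1*r2 + r1*r3 + r2*r3 = c/a = -8
  r1*r2*r3 = -d/a = 8


Sum of pairwise products = -8


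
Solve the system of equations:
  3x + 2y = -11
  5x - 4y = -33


Using Cramer's rule:
Determinant D = (3)(-4) - (5)(2) = -12 - 10 = -22
Dx = (-11)(-4) - (-33)(2) = 44 + 66 = 110
Dy = (3)(-33) - (5)(-11) = -99 + 55 = -44
x = Dx/D = 110/-22 = -5
y = Dy/D = -44/-22 = 2

x = -5, y = 2


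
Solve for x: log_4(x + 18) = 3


Convert to exponential form: x + 18 = 4^3 = 64
x = 64 - 18 = 46
Check: log_4(46 + 18) = log_4(64) = log_4(64) = 3 ✓

x = 46


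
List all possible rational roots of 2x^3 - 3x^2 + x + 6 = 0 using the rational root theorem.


Rational root theorem: possible roots are ±p/q where:
  p divides the constant term (6): p ∈ {1, 2, 3, 6}
  q divides the leading coefficient (2): q ∈ {1, 2}

All possible rational roots: -6, -3, -2, -3/2, -1, -1/2, 1/2, 1, 3/2, 2, 3, 6

-6, -3, -2, -3/2, -1, -1/2, 1/2, 1, 3/2, 2, 3, 6


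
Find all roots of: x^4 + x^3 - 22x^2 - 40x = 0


The constant term is 0, so x = 0 is a root. Factor out x:
  x^3 + x^2 - 22x - 40 = 0
Let p(x) = x^3 + x^2 - 22x - 40. By the rational root theorem (leading coefficient 1), any rational root is an integer divisor of 40: try ±1, ±2, ... in turn.
Test x = 1: value = -60 ≠ 0.
Test x = -1: value = -18 ≠ 0.
Test x = 2: value = -72 ≠ 0.
Test x = -2: value = 0 ✓, so (x + 2) is a factor.
Synthetic division by (x + 2): bring down 1; 1(-2) + 1 = -1; (-1)(-2) - 22 = -20; (-20)(-2) - 40 = 0 → quotient x^2 - x - 20, remainder 0.
Solve the quadratic x^2 - x - 20 = 0: discriminant = (-1)^2 - 4(1)(-20) = 1 + 80 = 81.
sqrt(81) = 9, so x = (1 ± 9)/2: x = 5 or x = -4.
Collecting all roots found:

x = -4, x = -2, x = 0, x = 5


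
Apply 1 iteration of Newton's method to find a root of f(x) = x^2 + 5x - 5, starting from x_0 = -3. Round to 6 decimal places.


Newton's method: x_(n+1) = x_n - f(x_n)/f'(x_n)
f(x) = x^2 + 5x - 5
f'(x) = 2x + 5

Iteration 1:
  f(-3.000000) = -11.000000
  f'(-3.000000) = -1.000000
  x_1 = -3.000000 - (-11.000000)/(-1.000000) = -14.000000

x_1 = -14.000000
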